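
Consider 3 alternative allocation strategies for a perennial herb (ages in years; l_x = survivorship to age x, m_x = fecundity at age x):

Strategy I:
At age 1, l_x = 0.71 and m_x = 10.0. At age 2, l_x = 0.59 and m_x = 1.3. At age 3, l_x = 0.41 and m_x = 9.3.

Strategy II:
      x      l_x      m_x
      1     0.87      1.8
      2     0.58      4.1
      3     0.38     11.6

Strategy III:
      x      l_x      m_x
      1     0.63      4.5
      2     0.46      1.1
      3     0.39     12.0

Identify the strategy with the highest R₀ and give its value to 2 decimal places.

11.68

Strategy I: R₀ = 0.71×10.0 + 0.59×1.3 + 0.41×9.3 = 11.6800
Strategy II: R₀ = 0.87×1.8 + 0.58×4.1 + 0.38×11.6 = 8.3520
Strategy III: R₀ = 0.63×4.5 + 0.46×1.1 + 0.39×12.0 = 8.0210
Highest R₀: strategy I with 11.6800.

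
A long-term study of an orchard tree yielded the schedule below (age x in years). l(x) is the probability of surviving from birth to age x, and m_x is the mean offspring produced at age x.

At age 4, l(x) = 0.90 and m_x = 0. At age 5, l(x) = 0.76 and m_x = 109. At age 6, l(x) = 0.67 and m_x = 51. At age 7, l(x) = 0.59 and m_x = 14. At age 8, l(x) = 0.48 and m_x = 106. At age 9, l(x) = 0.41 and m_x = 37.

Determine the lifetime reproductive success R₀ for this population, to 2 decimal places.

R₀ = Σ l(x) m_x:
  age 4: 0.90 × 0 = 0.0000
  age 5: 0.76 × 109 = 82.8400
  age 6: 0.67 × 51 = 34.1700
  age 7: 0.59 × 14 = 8.2600
  age 8: 0.48 × 106 = 50.8800
  age 9: 0.41 × 37 = 15.1700
R₀ = 0.0000 + 82.8400 + 34.1700 + 8.2600 + 50.8800 + 15.1700 = 191.3200

191.32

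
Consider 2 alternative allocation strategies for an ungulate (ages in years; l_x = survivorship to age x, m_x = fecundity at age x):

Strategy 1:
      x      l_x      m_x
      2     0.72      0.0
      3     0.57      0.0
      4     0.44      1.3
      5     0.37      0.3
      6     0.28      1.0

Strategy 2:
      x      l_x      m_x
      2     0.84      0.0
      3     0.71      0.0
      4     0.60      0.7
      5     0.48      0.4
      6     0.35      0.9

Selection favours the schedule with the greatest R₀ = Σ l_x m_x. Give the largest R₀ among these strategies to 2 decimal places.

0.96

Strategy 1: R₀ = 0.72×0.0 + 0.57×0.0 + 0.44×1.3 + 0.37×0.3 + 0.28×1.0 = 0.9630
Strategy 2: R₀ = 0.84×0.0 + 0.71×0.0 + 0.60×0.7 + 0.48×0.4 + 0.35×0.9 = 0.9270
Highest R₀: strategy 1 with 0.9630.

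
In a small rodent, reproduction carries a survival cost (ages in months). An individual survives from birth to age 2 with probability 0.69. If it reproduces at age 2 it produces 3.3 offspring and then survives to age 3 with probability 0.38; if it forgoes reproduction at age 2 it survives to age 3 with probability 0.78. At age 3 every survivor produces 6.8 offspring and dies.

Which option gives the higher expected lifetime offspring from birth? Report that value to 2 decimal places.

4.06

breed at age 2: R₀ = 0.69 × (3.3 + 0.38 × 6.8) = 0.69 × 5.8840 = 4.0600
delay to age 3: R₀ = 0.69 × (0.78 × 6.8) = 0.69 × 5.3040 = 3.6598
Higher: breed at age 2 (4.0600).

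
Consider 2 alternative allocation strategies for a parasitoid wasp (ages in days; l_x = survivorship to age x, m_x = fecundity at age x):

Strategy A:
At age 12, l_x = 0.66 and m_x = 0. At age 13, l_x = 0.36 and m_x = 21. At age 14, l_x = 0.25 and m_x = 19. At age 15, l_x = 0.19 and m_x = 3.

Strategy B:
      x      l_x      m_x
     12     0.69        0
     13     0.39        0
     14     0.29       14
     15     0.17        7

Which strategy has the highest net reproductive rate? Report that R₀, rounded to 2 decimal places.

12.88

Strategy A: R₀ = 0.66×0 + 0.36×21 + 0.25×19 + 0.19×3 = 12.8800
Strategy B: R₀ = 0.69×0 + 0.39×0 + 0.29×14 + 0.17×7 = 5.2500
Highest R₀: strategy A with 12.8800.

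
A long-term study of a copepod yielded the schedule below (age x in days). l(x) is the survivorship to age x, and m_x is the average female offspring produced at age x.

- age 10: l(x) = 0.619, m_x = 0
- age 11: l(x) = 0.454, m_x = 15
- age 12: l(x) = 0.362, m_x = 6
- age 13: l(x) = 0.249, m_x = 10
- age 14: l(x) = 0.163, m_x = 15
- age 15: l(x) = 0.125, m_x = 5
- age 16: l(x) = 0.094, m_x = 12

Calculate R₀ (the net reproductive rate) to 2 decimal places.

15.67

R₀ = Σ l(x) m_x:
  age 10: 0.619 × 0 = 0.0000
  age 11: 0.454 × 15 = 6.8100
  age 12: 0.362 × 6 = 2.1720
  age 13: 0.249 × 10 = 2.4900
  age 14: 0.163 × 15 = 2.4450
  age 15: 0.125 × 5 = 0.6250
  age 16: 0.094 × 12 = 1.1280
R₀ = 0.0000 + 6.8100 + 2.1720 + 2.4900 + 2.4450 + 0.6250 + 1.1280 = 15.6700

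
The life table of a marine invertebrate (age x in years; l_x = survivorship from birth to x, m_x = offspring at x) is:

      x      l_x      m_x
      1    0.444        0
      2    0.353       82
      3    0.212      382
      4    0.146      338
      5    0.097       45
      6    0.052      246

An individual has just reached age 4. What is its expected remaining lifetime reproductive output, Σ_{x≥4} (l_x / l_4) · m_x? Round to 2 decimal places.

455.51

l_4 = 0.146. Conditional survival from age 4 to x is l_x / l_4.
  x=4: (0.146/0.146) × 338 = 338.0000
  x=5: (0.097/0.146) × 45 = 29.8973
  x=6: (0.052/0.146) × 246 = 87.6164
Sum = 338.0000 + 29.8973 + 87.6164 = 455.5137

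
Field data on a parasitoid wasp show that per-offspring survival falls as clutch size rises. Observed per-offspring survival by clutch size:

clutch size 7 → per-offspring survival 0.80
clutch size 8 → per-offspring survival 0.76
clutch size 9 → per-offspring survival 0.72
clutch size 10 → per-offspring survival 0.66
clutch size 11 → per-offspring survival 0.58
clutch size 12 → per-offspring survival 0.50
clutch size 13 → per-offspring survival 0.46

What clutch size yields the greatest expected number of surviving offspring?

Expected surviving offspring = c × s(c):
  c=7: 7 × 0.80 = 5.600
  c=8: 8 × 0.76 = 6.080
  c=9: 9 × 0.72 = 6.480
  c=10: 10 × 0.66 = 6.600
  c=11: 11 × 0.58 = 6.380
  c=12: 12 × 0.50 = 6.000
  c=13: 13 × 0.46 = 5.980
Maximum at c = 10 (6.600 surviving offspring).

10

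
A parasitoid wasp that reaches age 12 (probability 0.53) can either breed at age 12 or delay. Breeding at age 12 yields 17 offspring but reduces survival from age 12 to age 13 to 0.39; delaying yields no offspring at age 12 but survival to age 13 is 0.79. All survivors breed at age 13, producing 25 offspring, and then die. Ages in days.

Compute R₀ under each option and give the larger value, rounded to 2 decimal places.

breed at age 12: R₀ = 0.53 × (17 + 0.39 × 25) = 0.53 × 26.7500 = 14.1775
delay to age 13: R₀ = 0.53 × (0.79 × 25) = 0.53 × 19.7500 = 10.4675
Higher: breed at age 12 (14.1775).

14.18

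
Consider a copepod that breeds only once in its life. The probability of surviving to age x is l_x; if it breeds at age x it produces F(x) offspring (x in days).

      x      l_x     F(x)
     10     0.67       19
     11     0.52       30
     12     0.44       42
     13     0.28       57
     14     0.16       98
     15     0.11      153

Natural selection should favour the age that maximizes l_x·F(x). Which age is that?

Expected offspring if breeding at age x = l_x × F(x):
  age 10: 0.67 × 19 = 12.730
  age 11: 0.52 × 30 = 15.600
  age 12: 0.44 × 42 = 18.480
  age 13: 0.28 × 57 = 15.960
  age 14: 0.16 × 98 = 15.680
  age 15: 0.11 × 153 = 16.830
Maximum at age 12 (18.480).

12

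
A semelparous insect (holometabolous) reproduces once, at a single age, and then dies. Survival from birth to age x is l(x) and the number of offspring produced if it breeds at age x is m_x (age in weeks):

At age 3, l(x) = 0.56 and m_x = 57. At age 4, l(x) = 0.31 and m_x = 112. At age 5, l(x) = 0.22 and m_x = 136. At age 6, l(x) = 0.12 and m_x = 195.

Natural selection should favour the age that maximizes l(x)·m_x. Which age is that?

Expected offspring if breeding at age x = l(x) × m_x:
  age 3: 0.56 × 57 = 31.920
  age 4: 0.31 × 112 = 34.720
  age 5: 0.22 × 136 = 29.920
  age 6: 0.12 × 195 = 23.400
Maximum at age 4 (34.720).

4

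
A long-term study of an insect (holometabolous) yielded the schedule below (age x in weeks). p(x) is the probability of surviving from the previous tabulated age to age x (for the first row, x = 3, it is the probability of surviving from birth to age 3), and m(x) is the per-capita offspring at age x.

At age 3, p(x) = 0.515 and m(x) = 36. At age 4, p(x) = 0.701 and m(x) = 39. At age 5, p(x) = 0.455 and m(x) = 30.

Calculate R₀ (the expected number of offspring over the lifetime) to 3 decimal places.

37.547

Survivorship from birth: l_x = p_3·p_4·…·p_x.
  l_3 = 0.51500
  l_4 = 0.36101
  l_5 = 0.16426
R₀ = Σ l_x m(x):
  age 3: 0.51500 × 36 = 18.5400
  age 4: 0.36101 × 39 = 14.0794
  age 5: 0.16426 × 30 = 4.9278
R₀ = 18.5400 + 14.0794 + 4.9278 = 37.5472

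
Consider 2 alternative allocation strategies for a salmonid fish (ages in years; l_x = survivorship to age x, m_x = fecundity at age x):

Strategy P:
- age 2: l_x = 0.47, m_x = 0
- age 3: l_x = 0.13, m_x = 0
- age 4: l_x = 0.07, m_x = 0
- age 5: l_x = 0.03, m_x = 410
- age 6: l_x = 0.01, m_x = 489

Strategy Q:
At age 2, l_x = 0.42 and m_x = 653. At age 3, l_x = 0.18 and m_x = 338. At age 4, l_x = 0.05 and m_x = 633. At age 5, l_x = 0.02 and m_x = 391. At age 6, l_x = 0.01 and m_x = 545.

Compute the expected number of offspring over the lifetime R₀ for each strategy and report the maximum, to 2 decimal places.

380.02

Strategy P: R₀ = 0.47×0 + 0.13×0 + 0.07×0 + 0.03×410 + 0.01×489 = 17.1900
Strategy Q: R₀ = 0.42×653 + 0.18×338 + 0.05×633 + 0.02×391 + 0.01×545 = 380.0200
Highest R₀: strategy Q with 380.0200.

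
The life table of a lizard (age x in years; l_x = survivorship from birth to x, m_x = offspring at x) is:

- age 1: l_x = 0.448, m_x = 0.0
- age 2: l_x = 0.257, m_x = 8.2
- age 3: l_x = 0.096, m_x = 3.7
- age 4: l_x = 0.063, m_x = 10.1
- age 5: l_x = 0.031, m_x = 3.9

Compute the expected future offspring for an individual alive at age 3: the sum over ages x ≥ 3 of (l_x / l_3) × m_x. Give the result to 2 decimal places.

l_3 = 0.096. Conditional survival from age 3 to x is l_x / l_3.
  x=3: (0.096/0.096) × 3.7 = 3.7000
  x=4: (0.063/0.096) × 10.1 = 6.6281
  x=5: (0.031/0.096) × 3.9 = 1.2594
Sum = 3.7000 + 6.6281 + 1.2594 = 11.5875

11.59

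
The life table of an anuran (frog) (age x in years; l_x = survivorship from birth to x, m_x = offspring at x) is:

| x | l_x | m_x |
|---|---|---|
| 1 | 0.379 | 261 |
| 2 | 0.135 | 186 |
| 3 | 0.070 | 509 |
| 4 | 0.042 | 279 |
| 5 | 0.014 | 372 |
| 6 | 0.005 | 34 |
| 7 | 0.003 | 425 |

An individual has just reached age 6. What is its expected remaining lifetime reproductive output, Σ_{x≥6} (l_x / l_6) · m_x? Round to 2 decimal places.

l_6 = 0.005. Conditional survival from age 6 to x is l_x / l_6.
  x=6: (0.005/0.005) × 34 = 34.0000
  x=7: (0.003/0.005) × 425 = 255.0000
Sum = 34.0000 + 255.0000 = 289.0000

289.00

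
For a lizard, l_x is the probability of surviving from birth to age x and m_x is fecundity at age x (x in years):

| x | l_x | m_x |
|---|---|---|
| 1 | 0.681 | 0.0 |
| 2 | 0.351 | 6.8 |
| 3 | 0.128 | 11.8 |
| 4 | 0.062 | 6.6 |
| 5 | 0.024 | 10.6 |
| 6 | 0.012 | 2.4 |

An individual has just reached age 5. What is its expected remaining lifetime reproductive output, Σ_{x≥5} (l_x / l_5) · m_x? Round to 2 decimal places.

l_5 = 0.024. Conditional survival from age 5 to x is l_x / l_5.
  x=5: (0.024/0.024) × 10.6 = 10.6000
  x=6: (0.012/0.024) × 2.4 = 1.2000
Sum = 10.6000 + 1.2000 = 11.8000

11.80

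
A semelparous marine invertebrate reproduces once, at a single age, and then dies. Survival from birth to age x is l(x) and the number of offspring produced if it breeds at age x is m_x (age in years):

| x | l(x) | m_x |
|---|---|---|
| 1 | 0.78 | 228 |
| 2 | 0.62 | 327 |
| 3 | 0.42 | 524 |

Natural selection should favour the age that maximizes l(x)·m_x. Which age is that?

3

Expected offspring if breeding at age x = l(x) × m_x:
  age 1: 0.78 × 228 = 177.840
  age 2: 0.62 × 327 = 202.740
  age 3: 0.42 × 524 = 220.080
Maximum at age 3 (220.080).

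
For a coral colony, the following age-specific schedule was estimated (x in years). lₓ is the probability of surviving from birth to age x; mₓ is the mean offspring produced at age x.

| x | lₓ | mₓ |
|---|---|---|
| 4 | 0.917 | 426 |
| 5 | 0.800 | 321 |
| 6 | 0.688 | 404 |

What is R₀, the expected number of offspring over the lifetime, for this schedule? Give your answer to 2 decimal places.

925.39

R₀ = Σ lₓ mₓ:
  age 4: 0.917 × 426 = 390.6420
  age 5: 0.800 × 321 = 256.8000
  age 6: 0.688 × 404 = 277.9520
R₀ = 390.6420 + 256.8000 + 277.9520 = 925.3940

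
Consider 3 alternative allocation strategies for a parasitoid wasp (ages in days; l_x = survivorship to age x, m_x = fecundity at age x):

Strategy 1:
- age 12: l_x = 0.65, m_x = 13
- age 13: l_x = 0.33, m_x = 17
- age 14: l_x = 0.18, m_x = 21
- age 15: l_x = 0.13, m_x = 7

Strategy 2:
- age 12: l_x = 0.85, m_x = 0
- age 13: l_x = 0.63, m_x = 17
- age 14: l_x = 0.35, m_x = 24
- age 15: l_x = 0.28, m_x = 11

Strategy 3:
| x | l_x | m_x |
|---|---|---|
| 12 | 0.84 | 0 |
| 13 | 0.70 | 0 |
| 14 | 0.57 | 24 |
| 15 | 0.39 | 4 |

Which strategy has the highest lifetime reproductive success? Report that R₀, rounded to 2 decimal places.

22.19

Strategy 1: R₀ = 0.65×13 + 0.33×17 + 0.18×21 + 0.13×7 = 18.7500
Strategy 2: R₀ = 0.85×0 + 0.63×17 + 0.35×24 + 0.28×11 = 22.1900
Strategy 3: R₀ = 0.84×0 + 0.70×0 + 0.57×24 + 0.39×4 = 15.2400
Highest R₀: strategy 2 with 22.1900.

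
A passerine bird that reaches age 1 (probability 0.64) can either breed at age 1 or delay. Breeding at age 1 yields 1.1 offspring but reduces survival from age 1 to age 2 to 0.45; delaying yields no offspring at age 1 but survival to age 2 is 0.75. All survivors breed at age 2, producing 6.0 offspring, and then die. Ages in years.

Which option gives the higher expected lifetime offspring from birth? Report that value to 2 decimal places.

breed at age 1: R₀ = 0.64 × (1.1 + 0.45 × 6.0) = 0.64 × 3.8000 = 2.4320
delay to age 2: R₀ = 0.64 × (0.75 × 6.0) = 0.64 × 4.5000 = 2.8800
Higher: delay to age 2 (2.8800).

2.88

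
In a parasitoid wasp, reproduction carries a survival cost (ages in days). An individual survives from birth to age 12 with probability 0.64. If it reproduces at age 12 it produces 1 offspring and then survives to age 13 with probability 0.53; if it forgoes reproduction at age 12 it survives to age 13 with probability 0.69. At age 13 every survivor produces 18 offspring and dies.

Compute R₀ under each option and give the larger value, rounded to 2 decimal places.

7.95

breed at age 12: R₀ = 0.64 × (1 + 0.53 × 18) = 0.64 × 10.5400 = 6.7456
delay to age 13: R₀ = 0.64 × (0.69 × 18) = 0.64 × 12.4200 = 7.9488
Higher: delay to age 13 (7.9488).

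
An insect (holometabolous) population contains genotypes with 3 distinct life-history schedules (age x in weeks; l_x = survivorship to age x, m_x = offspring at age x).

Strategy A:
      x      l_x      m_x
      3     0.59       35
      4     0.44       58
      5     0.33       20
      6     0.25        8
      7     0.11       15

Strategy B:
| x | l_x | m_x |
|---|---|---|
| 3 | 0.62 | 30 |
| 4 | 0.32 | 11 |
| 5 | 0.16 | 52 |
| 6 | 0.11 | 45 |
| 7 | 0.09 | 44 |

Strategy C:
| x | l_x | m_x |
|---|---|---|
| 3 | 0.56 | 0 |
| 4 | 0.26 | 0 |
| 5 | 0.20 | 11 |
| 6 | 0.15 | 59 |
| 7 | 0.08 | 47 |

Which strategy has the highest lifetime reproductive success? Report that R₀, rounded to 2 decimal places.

Strategy A: R₀ = 0.59×35 + 0.44×58 + 0.33×20 + 0.25×8 + 0.11×15 = 56.4200
Strategy B: R₀ = 0.62×30 + 0.32×11 + 0.16×52 + 0.11×45 + 0.09×44 = 39.3500
Strategy C: R₀ = 0.56×0 + 0.26×0 + 0.20×11 + 0.15×59 + 0.08×47 = 14.8100
Highest R₀: strategy A with 56.4200.

56.42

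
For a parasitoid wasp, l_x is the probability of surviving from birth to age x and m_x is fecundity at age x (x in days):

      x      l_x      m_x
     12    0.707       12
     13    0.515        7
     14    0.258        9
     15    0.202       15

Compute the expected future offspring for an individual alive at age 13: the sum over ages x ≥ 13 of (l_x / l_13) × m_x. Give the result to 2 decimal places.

l_13 = 0.515. Conditional survival from age 13 to x is l_x / l_13.
  x=13: (0.515/0.515) × 7 = 7.0000
  x=14: (0.258/0.515) × 9 = 4.5087
  x=15: (0.202/0.515) × 15 = 5.8835
Sum = 7.0000 + 4.5087 + 5.8835 = 17.3922

17.39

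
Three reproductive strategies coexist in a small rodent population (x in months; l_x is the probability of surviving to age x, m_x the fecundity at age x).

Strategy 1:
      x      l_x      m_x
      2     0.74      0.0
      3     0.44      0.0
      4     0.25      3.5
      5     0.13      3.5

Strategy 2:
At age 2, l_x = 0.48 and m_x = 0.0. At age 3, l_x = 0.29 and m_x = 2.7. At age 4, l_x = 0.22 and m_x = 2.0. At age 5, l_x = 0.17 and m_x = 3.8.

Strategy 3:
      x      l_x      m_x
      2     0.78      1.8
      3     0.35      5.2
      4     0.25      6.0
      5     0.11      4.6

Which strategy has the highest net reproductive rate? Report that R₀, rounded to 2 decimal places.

Strategy 1: R₀ = 0.74×0.0 + 0.44×0.0 + 0.25×3.5 + 0.13×3.5 = 1.3300
Strategy 2: R₀ = 0.48×0.0 + 0.29×2.7 + 0.22×2.0 + 0.17×3.8 = 1.8690
Strategy 3: R₀ = 0.78×1.8 + 0.35×5.2 + 0.25×6.0 + 0.11×4.6 = 5.2300
Highest R₀: strategy 3 with 5.2300.

5.23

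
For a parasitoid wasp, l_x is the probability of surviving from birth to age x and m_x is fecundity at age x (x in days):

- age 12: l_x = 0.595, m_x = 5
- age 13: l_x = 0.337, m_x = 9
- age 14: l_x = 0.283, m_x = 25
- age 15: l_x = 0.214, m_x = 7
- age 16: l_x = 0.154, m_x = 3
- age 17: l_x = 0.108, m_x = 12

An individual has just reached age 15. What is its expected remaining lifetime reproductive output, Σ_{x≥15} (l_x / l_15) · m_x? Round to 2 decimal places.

15.21

l_15 = 0.214. Conditional survival from age 15 to x is l_x / l_15.
  x=15: (0.214/0.214) × 7 = 7.0000
  x=16: (0.154/0.214) × 3 = 2.1589
  x=17: (0.108/0.214) × 12 = 6.0561
Sum = 7.0000 + 2.1589 + 6.0561 = 15.2150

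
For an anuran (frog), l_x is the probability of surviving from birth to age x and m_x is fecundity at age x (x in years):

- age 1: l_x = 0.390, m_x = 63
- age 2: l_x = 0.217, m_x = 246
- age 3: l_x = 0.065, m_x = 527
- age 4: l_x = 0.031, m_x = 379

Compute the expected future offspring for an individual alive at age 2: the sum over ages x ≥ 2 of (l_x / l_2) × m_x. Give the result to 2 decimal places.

458.00

l_2 = 0.217. Conditional survival from age 2 to x is l_x / l_2.
  x=2: (0.217/0.217) × 246 = 246.0000
  x=3: (0.065/0.217) × 527 = 157.8571
  x=4: (0.031/0.217) × 379 = 54.1429
Sum = 246.0000 + 157.8571 + 54.1429 = 458.0000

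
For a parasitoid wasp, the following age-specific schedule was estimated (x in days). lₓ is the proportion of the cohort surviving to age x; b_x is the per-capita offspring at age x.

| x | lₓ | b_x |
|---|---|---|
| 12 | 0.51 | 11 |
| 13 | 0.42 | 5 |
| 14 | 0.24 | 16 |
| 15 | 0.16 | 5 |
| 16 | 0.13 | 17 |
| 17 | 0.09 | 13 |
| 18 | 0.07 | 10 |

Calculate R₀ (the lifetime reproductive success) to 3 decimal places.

16.430

R₀ = Σ lₓ b_x:
  age 12: 0.51 × 11 = 5.6100
  age 13: 0.42 × 5 = 2.1000
  age 14: 0.24 × 16 = 3.8400
  age 15: 0.16 × 5 = 0.8000
  age 16: 0.13 × 17 = 2.2100
  age 17: 0.09 × 13 = 1.1700
  age 18: 0.07 × 10 = 0.7000
R₀ = 5.6100 + 2.1000 + 3.8400 + 0.8000 + 2.2100 + 1.1700 + 0.7000 = 16.4300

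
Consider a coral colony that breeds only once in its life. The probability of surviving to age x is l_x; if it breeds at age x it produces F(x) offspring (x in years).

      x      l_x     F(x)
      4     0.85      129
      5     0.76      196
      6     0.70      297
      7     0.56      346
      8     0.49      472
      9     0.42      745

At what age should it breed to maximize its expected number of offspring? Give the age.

Expected offspring if breeding at age x = l_x × F(x):
  age 4: 0.85 × 129 = 109.650
  age 5: 0.76 × 196 = 148.960
  age 6: 0.70 × 297 = 207.900
  age 7: 0.56 × 346 = 193.760
  age 8: 0.49 × 472 = 231.280
  age 9: 0.42 × 745 = 312.900
Maximum at age 9 (312.900).

9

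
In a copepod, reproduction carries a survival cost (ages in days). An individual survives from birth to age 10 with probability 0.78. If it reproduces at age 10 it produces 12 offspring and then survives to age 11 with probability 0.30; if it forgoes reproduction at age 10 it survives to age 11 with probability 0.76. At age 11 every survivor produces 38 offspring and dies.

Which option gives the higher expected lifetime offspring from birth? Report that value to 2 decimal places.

22.53

breed at age 10: R₀ = 0.78 × (12 + 0.30 × 38) = 0.78 × 23.4000 = 18.2520
delay to age 11: R₀ = 0.78 × (0.76 × 38) = 0.78 × 28.8800 = 22.5264
Higher: delay to age 11 (22.5264).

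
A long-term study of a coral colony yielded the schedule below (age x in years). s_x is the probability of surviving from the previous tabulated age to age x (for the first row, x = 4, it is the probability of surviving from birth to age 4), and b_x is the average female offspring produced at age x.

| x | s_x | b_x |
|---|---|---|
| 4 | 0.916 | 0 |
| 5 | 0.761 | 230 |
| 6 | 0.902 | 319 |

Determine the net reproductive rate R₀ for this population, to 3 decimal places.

360.903

Survivorship from birth: l_x = s_4·s_5·…·s_x.
  l_4 = 0.91600
  l_5 = 0.69708
  l_6 = 0.62876
R₀ = Σ l_x b_x:
  age 4: 0.91600 × 0 = 0.0000
  age 5: 0.69708 × 230 = 160.3284
  age 6: 0.62876 × 319 = 200.5744
R₀ = 0.0000 + 160.3284 + 200.5744 = 360.9028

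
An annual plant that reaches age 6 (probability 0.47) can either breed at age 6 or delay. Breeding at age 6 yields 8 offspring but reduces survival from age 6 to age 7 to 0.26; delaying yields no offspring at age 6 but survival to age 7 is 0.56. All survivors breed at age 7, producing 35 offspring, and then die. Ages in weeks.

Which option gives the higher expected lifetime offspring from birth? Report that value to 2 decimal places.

9.21

breed at age 6: R₀ = 0.47 × (8 + 0.26 × 35) = 0.47 × 17.1000 = 8.0370
delay to age 7: R₀ = 0.47 × (0.56 × 35) = 0.47 × 19.6000 = 9.2120
Higher: delay to age 7 (9.2120).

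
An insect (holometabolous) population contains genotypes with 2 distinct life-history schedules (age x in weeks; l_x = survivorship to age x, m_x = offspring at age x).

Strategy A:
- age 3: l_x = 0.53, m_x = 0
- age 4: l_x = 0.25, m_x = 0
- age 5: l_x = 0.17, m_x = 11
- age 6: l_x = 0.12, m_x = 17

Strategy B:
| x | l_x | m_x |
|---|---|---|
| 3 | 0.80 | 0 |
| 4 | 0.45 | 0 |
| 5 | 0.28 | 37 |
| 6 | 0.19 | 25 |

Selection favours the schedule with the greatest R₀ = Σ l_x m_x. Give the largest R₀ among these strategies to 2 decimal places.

Strategy A: R₀ = 0.53×0 + 0.25×0 + 0.17×11 + 0.12×17 = 3.9100
Strategy B: R₀ = 0.80×0 + 0.45×0 + 0.28×37 + 0.19×25 = 15.1100
Highest R₀: strategy B with 15.1100.

15.11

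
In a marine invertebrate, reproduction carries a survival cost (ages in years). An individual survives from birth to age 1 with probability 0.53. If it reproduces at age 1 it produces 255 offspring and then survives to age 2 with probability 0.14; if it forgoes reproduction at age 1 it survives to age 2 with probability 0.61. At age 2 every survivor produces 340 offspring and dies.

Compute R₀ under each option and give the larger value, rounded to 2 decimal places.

160.38

breed at age 1: R₀ = 0.53 × (255 + 0.14 × 340) = 0.53 × 302.6000 = 160.3780
delay to age 2: R₀ = 0.53 × (0.61 × 340) = 0.53 × 207.4000 = 109.9220
Higher: breed at age 1 (160.3780).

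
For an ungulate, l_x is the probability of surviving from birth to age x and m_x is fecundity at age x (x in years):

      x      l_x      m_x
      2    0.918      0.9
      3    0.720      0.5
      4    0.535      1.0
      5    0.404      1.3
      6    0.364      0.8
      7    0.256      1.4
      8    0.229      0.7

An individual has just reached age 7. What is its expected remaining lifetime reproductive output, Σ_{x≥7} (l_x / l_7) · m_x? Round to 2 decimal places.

2.03

l_7 = 0.256. Conditional survival from age 7 to x is l_x / l_7.
  x=7: (0.256/0.256) × 1.4 = 1.4000
  x=8: (0.229/0.256) × 0.7 = 0.6262
Sum = 1.4000 + 0.6262 = 2.0262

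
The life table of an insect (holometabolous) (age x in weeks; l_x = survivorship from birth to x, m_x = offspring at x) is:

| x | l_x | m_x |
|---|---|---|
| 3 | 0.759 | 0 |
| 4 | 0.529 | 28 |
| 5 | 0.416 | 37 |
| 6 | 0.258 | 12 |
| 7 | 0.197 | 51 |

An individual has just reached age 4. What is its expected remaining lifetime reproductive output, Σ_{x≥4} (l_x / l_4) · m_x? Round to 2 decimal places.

81.94

l_4 = 0.529. Conditional survival from age 4 to x is l_x / l_4.
  x=4: (0.529/0.529) × 28 = 28.0000
  x=5: (0.416/0.529) × 37 = 29.0964
  x=6: (0.258/0.529) × 12 = 5.8526
  x=7: (0.197/0.529) × 51 = 18.9924
Sum = 28.0000 + 29.0964 + 5.8526 + 18.9924 = 81.9414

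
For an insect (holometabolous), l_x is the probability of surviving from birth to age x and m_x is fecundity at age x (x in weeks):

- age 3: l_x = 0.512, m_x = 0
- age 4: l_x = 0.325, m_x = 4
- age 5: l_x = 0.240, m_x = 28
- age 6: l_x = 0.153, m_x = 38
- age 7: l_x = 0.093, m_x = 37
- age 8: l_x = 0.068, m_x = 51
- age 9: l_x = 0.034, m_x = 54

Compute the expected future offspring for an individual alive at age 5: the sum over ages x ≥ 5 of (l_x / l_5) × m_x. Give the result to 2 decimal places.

88.66

l_5 = 0.240. Conditional survival from age 5 to x is l_x / l_5.
  x=5: (0.240/0.240) × 28 = 28.0000
  x=6: (0.153/0.240) × 38 = 24.2250
  x=7: (0.093/0.240) × 37 = 14.3375
  x=8: (0.068/0.240) × 51 = 14.4500
  x=9: (0.034/0.240) × 54 = 7.6500
Sum = 28.0000 + 24.2250 + 14.3375 + 14.4500 + 7.6500 = 88.6625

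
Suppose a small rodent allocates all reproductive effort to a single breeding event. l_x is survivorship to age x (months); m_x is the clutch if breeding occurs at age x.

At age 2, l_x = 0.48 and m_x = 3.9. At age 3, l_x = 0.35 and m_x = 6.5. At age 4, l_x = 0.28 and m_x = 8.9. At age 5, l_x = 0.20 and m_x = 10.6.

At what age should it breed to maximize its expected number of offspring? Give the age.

Expected offspring if breeding at age x = l_x × m_x:
  age 2: 0.48 × 3.9 = 1.872
  age 3: 0.35 × 6.5 = 2.275
  age 4: 0.28 × 8.9 = 2.492
  age 5: 0.20 × 10.6 = 2.120
Maximum at age 4 (2.492).

4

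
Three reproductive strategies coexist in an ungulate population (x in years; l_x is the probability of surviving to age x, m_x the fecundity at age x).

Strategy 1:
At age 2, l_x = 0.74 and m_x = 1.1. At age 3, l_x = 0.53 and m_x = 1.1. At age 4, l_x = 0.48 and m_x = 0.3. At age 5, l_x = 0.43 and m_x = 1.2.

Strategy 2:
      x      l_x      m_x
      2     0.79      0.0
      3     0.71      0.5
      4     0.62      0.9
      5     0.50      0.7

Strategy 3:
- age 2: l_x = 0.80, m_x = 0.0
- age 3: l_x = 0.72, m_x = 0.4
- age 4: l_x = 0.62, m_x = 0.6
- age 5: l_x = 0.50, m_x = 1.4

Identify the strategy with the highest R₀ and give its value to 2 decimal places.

2.06

Strategy 1: R₀ = 0.74×1.1 + 0.53×1.1 + 0.48×0.3 + 0.43×1.2 = 2.0570
Strategy 2: R₀ = 0.79×0.0 + 0.71×0.5 + 0.62×0.9 + 0.50×0.7 = 1.2630
Strategy 3: R₀ = 0.80×0.0 + 0.72×0.4 + 0.62×0.6 + 0.50×1.4 = 1.3600
Highest R₀: strategy 1 with 2.0570.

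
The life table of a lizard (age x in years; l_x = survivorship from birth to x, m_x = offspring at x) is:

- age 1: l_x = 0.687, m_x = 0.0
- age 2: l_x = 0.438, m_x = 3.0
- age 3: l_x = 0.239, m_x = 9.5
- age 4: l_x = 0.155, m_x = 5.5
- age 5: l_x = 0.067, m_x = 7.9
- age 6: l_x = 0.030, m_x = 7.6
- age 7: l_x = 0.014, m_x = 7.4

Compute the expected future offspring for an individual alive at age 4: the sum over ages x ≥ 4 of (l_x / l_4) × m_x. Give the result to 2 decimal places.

11.05

l_4 = 0.155. Conditional survival from age 4 to x is l_x / l_4.
  x=4: (0.155/0.155) × 5.5 = 5.5000
  x=5: (0.067/0.155) × 7.9 = 3.4148
  x=6: (0.030/0.155) × 7.6 = 1.4710
  x=7: (0.014/0.155) × 7.4 = 0.6684
Sum = 5.5000 + 3.4148 + 1.4710 + 0.6684 = 11.0542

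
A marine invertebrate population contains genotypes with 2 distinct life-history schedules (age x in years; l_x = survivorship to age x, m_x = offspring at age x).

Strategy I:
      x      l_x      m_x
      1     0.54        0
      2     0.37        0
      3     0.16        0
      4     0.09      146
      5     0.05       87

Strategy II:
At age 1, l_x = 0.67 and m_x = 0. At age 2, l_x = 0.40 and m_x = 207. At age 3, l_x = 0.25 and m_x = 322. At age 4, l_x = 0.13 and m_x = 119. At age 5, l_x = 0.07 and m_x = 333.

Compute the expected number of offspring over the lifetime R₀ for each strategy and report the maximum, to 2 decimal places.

Strategy I: R₀ = 0.54×0 + 0.37×0 + 0.16×0 + 0.09×146 + 0.05×87 = 17.4900
Strategy II: R₀ = 0.67×0 + 0.40×207 + 0.25×322 + 0.13×119 + 0.07×333 = 202.0800
Highest R₀: strategy II with 202.0800.

202.08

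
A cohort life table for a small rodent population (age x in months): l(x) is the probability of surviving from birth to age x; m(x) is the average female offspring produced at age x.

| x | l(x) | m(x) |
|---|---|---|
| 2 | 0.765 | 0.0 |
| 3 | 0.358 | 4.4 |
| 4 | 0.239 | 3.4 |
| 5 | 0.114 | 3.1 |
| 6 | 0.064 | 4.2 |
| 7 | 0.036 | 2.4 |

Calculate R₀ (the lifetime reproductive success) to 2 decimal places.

3.10

R₀ = Σ l(x) m(x):
  age 2: 0.765 × 0.0 = 0.0000
  age 3: 0.358 × 4.4 = 1.5752
  age 4: 0.239 × 3.4 = 0.8126
  age 5: 0.114 × 3.1 = 0.3534
  age 6: 0.064 × 4.2 = 0.2688
  age 7: 0.036 × 2.4 = 0.0864
R₀ = 0.0000 + 1.5752 + 0.8126 + 0.3534 + 0.2688 + 0.0864 = 3.0964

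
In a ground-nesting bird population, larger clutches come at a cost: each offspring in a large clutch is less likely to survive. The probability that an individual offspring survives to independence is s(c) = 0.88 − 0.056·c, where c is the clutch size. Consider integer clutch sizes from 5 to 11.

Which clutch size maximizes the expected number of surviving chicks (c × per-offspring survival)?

Expected surviving chicks = c × s(c):
  c=5: 5 × 0.600 = 3.000
  c=6: 6 × 0.544 = 3.264
  c=7: 7 × 0.488 = 3.416
  c=8: 8 × 0.432 = 3.456
  c=9: 9 × 0.376 = 3.384
  c=10: 10 × 0.320 = 3.200
  c=11: 11 × 0.264 = 2.904
Maximum at c = 8 (3.456 surviving chicks).

8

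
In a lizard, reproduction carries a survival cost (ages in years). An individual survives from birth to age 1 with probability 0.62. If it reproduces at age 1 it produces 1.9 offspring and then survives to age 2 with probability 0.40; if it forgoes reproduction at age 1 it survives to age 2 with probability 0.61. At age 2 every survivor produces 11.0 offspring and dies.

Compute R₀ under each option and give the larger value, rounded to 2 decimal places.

4.16

breed at age 1: R₀ = 0.62 × (1.9 + 0.40 × 11.0) = 0.62 × 6.3000 = 3.9060
delay to age 2: R₀ = 0.62 × (0.61 × 11.0) = 0.62 × 6.7100 = 4.1602
Higher: delay to age 2 (4.1602).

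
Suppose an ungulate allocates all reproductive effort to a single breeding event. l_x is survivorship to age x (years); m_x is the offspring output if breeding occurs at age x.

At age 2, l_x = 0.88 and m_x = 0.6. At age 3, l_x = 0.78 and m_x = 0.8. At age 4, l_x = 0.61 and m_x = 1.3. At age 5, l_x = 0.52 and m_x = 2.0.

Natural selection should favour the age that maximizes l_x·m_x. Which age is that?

Expected offspring if breeding at age x = l_x × m_x:
  age 2: 0.88 × 0.6 = 0.528
  age 3: 0.78 × 0.8 = 0.624
  age 4: 0.61 × 1.3 = 0.793
  age 5: 0.52 × 2.0 = 1.040
Maximum at age 5 (1.040).

5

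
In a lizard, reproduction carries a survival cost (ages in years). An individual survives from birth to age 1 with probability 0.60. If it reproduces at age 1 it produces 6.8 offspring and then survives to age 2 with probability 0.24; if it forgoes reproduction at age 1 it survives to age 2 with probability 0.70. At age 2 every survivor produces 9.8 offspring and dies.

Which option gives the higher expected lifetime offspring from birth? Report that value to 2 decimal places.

5.49

breed at age 1: R₀ = 0.60 × (6.8 + 0.24 × 9.8) = 0.60 × 9.1520 = 5.4912
delay to age 2: R₀ = 0.60 × (0.70 × 9.8) = 0.60 × 6.8600 = 4.1160
Higher: breed at age 1 (5.4912).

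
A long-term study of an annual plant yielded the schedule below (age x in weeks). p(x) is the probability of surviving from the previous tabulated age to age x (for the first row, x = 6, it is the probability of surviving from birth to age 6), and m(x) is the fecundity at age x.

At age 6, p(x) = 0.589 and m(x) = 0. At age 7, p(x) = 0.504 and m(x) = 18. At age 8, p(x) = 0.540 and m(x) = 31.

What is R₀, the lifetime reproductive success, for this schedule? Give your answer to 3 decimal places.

Survivorship from birth: l_x = p_6·p_7·…·p_x.
  l_6 = 0.58900
  l_7 = 0.29686
  l_8 = 0.16030
R₀ = Σ l_x m(x):
  age 6: 0.58900 × 0 = 0.0000
  age 7: 0.29686 × 18 = 5.3435
  age 8: 0.16030 × 31 = 4.9693
R₀ = 0.0000 + 5.3435 + 4.9693 = 10.3128

10.313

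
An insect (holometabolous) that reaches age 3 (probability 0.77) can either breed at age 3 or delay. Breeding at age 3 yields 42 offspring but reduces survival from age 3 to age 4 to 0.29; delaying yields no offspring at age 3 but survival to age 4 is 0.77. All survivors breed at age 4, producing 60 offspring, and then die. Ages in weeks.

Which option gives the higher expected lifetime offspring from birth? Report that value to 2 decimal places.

breed at age 3: R₀ = 0.77 × (42 + 0.29 × 60) = 0.77 × 59.4000 = 45.7380
delay to age 4: R₀ = 0.77 × (0.77 × 60) = 0.77 × 46.2000 = 35.5740
Higher: breed at age 3 (45.7380).

45.74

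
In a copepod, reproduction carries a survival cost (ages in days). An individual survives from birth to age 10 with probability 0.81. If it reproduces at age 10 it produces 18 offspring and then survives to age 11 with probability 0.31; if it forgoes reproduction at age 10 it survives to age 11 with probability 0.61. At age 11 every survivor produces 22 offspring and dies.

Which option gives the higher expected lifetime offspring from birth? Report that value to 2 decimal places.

breed at age 10: R₀ = 0.81 × (18 + 0.31 × 22) = 0.81 × 24.8200 = 20.1042
delay to age 11: R₀ = 0.81 × (0.61 × 22) = 0.81 × 13.4200 = 10.8702
Higher: breed at age 10 (20.1042).

20.10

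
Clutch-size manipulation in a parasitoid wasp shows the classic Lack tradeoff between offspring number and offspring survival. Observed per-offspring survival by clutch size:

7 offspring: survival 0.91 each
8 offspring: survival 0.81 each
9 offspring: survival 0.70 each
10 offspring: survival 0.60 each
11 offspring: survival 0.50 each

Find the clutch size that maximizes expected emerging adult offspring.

8

Expected emerging adult offspring = c × s(c):
  c=7: 7 × 0.91 = 6.370
  c=8: 8 × 0.81 = 6.480
  c=9: 9 × 0.70 = 6.300
  c=10: 10 × 0.60 = 6.000
  c=11: 11 × 0.50 = 5.500
Maximum at c = 8 (6.480 emerging adult offspring).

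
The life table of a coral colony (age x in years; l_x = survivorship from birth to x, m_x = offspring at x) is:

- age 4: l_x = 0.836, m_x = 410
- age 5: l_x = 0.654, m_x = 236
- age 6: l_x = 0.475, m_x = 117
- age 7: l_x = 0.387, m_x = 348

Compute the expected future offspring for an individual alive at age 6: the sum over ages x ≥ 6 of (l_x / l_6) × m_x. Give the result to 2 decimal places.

l_6 = 0.475. Conditional survival from age 6 to x is l_x / l_6.
  x=6: (0.475/0.475) × 117 = 117.0000
  x=7: (0.387/0.475) × 348 = 283.5284
Sum = 117.0000 + 283.5284 = 400.5284

400.53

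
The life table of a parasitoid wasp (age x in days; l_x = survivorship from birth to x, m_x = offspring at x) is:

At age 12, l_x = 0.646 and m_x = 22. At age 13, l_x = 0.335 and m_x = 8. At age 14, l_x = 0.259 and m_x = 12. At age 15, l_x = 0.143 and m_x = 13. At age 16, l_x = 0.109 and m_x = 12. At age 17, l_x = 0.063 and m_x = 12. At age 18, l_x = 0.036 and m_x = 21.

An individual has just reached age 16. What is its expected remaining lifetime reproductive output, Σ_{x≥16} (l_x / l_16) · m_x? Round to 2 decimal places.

l_16 = 0.109. Conditional survival from age 16 to x is l_x / l_16.
  x=16: (0.109/0.109) × 12 = 12.0000
  x=17: (0.063/0.109) × 12 = 6.9358
  x=18: (0.036/0.109) × 21 = 6.9358
Sum = 12.0000 + 6.9358 + 6.9358 = 25.8716

25.87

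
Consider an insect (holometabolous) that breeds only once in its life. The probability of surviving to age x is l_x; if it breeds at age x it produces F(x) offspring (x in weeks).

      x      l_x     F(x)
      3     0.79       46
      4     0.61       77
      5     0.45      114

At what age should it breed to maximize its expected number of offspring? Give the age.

Expected offspring if breeding at age x = l_x × F(x):
  age 3: 0.79 × 46 = 36.340
  age 4: 0.61 × 77 = 46.970
  age 5: 0.45 × 114 = 51.300
Maximum at age 5 (51.300).

5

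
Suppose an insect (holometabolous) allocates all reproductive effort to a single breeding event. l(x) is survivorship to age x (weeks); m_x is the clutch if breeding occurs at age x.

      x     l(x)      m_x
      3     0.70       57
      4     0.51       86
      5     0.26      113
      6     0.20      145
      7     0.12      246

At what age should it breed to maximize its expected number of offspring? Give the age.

Expected offspring if breeding at age x = l(x) × m_x:
  age 3: 0.70 × 57 = 39.900
  age 4: 0.51 × 86 = 43.860
  age 5: 0.26 × 113 = 29.380
  age 6: 0.20 × 145 = 29.000
  age 7: 0.12 × 246 = 29.520
Maximum at age 4 (43.860).

4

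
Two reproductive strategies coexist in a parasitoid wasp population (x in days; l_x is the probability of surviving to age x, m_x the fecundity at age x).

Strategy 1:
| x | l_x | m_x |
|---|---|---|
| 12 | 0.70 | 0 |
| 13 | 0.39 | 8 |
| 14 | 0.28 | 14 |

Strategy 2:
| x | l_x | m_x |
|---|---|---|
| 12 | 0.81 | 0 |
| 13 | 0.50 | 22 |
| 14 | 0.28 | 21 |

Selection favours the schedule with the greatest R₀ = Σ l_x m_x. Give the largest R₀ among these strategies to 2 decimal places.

16.88

Strategy 1: R₀ = 0.70×0 + 0.39×8 + 0.28×14 = 7.0400
Strategy 2: R₀ = 0.81×0 + 0.50×22 + 0.28×21 = 16.8800
Highest R₀: strategy 2 with 16.8800.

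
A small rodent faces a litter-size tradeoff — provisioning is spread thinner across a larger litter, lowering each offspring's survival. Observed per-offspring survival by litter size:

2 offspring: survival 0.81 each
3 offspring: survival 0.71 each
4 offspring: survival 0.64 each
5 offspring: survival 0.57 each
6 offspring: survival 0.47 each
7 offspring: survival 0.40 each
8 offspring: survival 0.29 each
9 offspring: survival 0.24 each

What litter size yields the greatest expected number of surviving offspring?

5

Expected surviving offspring = c × s(c):
  c=2: 2 × 0.81 = 1.620
  c=3: 3 × 0.71 = 2.130
  c=4: 4 × 0.64 = 2.560
  c=5: 5 × 0.57 = 2.850
  c=6: 6 × 0.47 = 2.820
  c=7: 7 × 0.40 = 2.800
  c=8: 8 × 0.29 = 2.320
  c=9: 9 × 0.24 = 2.160
Maximum at c = 5 (2.850 surviving offspring).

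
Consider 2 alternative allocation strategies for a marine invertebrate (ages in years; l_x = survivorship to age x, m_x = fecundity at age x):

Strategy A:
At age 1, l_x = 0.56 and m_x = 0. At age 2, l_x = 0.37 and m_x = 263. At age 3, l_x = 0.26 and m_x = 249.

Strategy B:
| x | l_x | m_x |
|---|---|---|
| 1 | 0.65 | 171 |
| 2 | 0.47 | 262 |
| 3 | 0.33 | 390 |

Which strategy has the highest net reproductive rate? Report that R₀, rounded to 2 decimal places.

Strategy A: R₀ = 0.56×0 + 0.37×263 + 0.26×249 = 162.0500
Strategy B: R₀ = 0.65×171 + 0.47×262 + 0.33×390 = 362.9900
Highest R₀: strategy B with 362.9900.

362.99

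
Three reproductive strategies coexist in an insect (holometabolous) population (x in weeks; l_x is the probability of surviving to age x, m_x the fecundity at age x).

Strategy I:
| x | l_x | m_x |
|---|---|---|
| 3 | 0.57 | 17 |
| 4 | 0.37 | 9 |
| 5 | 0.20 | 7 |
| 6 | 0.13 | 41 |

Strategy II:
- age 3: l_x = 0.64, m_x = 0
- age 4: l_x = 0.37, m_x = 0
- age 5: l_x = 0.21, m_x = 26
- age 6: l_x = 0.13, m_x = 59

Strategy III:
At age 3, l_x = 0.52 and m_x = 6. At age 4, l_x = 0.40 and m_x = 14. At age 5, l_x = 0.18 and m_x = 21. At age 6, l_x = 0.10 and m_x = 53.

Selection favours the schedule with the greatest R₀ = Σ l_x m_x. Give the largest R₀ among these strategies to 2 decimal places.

19.75

Strategy I: R₀ = 0.57×17 + 0.37×9 + 0.20×7 + 0.13×41 = 19.7500
Strategy II: R₀ = 0.64×0 + 0.37×0 + 0.21×26 + 0.13×59 = 13.1300
Strategy III: R₀ = 0.52×6 + 0.40×14 + 0.18×21 + 0.10×53 = 17.8000
Highest R₀: strategy I with 19.7500.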